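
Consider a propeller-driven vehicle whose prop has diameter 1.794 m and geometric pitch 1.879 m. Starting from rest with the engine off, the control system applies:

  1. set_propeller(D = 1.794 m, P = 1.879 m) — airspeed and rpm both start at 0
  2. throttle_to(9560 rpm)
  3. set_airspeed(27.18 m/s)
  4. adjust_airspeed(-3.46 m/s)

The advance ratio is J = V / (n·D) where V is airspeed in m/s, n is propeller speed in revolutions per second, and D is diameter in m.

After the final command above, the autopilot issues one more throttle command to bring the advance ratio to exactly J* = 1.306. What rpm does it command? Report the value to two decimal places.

rpm = 607.44

set_propeller: D = 1.794 m, P = 1.879 m (p = P/D = 1.047380); state ← (V=0, rpm=0)
throttle_to(9560): rpm ← 9560
set_airspeed(27.18): V ← 27.18 m/s
adjust_airspeed(-3.46): V ← 27.18 -3.46 = 23.72 m/s
final state: V = 23.72 m/s, rpm = 9560 → n = rpm/60 = 159.333333 rev/s
target J* = 1.306; solve J* = V/(n·D) for n: n = V/(J*·D) = 23.72/(1.306 × 1.794) = 10.123928 rev/s
rpm = 60·n = 607.435710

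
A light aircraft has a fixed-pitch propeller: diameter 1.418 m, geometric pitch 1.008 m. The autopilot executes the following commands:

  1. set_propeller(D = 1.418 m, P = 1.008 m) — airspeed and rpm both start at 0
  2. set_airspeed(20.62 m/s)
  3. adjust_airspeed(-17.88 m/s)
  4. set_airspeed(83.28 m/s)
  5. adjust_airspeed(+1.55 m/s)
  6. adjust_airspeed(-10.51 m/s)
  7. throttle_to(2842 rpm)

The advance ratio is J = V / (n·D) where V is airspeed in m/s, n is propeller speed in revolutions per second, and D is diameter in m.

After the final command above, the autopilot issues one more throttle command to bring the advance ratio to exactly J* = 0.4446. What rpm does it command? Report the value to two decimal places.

set_propeller: D = 1.418 m, P = 1.008 m (p = P/D = 0.710860); state ← (V=0, rpm=0)
set_airspeed(20.62): V ← 20.62 m/s
adjust_airspeed(-17.88): V ← 20.62 -17.88 = 2.74 m/s
set_airspeed(83.28): V ← 83.28 m/s
adjust_airspeed(+1.55): V ← 83.28 +1.55 = 84.83 m/s
adjust_airspeed(-10.51): V ← 84.83 -10.51 = 74.32 m/s
throttle_to(2842): rpm ← 2842
final state: V = 74.32 m/s, rpm = 2842 → n = rpm/60 = 47.366667 rev/s
target J* = 0.4446; solve J* = V/(n·D) for n: n = V/(J*·D) = 74.32/(0.4446 × 1.418) = 117.885397 rev/s
rpm = 60·n = 7073.123842

rpm = 7073.12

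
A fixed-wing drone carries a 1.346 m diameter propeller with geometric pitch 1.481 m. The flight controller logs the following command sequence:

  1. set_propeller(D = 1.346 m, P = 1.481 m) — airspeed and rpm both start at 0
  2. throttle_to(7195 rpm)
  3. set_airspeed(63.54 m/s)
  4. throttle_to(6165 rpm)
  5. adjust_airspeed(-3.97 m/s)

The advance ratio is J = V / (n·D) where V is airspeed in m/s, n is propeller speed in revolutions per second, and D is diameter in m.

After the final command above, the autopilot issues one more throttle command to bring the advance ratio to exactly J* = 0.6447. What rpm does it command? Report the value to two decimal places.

rpm = 4118.85

set_propeller: D = 1.346 m, P = 1.481 m (p = P/D = 1.100297); state ← (V=0, rpm=0)
throttle_to(7195): rpm ← 7195
set_airspeed(63.54): V ← 63.54 m/s
throttle_to(6165): rpm ← 6165
adjust_airspeed(-3.97): V ← 63.54 -3.97 = 59.57 m/s
final state: V = 59.57 m/s, rpm = 6165 → n = rpm/60 = 102.750000 rev/s
target J* = 0.6447; solve J* = V/(n·D) for n: n = V/(J*·D) = 59.57/(0.6447 × 1.346) = 68.647523 rev/s
rpm = 60·n = 4118.851368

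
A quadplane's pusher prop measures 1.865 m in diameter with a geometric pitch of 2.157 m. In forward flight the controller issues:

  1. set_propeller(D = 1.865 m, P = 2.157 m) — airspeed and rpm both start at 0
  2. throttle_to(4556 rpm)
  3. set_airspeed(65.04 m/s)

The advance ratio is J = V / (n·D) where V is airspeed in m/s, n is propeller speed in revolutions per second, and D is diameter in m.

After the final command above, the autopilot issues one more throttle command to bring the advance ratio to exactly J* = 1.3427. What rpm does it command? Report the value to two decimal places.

rpm = 1558.38

set_propeller: D = 1.865 m, P = 2.157 m (p = P/D = 1.156568); state ← (V=0, rpm=0)
throttle_to(4556): rpm ← 4556
set_airspeed(65.04): V ← 65.04 m/s
final state: V = 65.04 m/s, rpm = 4556 → n = rpm/60 = 75.933333 rev/s
target J* = 1.3427; solve J* = V/(n·D) for n: n = V/(J*·D) = 65.04/(1.3427 × 1.865) = 25.973035 rev/s
rpm = 60·n = 1558.382124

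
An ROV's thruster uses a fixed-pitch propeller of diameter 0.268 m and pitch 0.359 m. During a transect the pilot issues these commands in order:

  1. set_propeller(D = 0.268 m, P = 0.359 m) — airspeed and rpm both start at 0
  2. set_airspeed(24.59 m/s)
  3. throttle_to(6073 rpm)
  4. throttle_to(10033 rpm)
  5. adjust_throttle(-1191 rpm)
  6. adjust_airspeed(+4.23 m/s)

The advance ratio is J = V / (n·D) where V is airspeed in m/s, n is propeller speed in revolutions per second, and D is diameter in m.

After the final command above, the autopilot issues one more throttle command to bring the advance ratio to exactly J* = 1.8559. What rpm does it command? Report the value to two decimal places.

rpm = 3476.61

set_propeller: D = 0.268 m, P = 0.359 m (p = P/D = 1.339552); state ← (V=0, rpm=0)
set_airspeed(24.59): V ← 24.59 m/s
throttle_to(6073): rpm ← 6073
throttle_to(10033): rpm ← 10033
adjust_throttle(-1191): rpm ← 10033 -1191 = 8842
adjust_airspeed(+4.23): V ← 24.59 +4.23 = 28.82 m/s
final state: V = 28.82 m/s, rpm = 8842 → n = rpm/60 = 147.366667 rev/s
target J* = 1.8559; solve J* = V/(n·D) for n: n = V/(J*·D) = 28.82/(1.8559 × 0.268) = 57.943485 rev/s
rpm = 60·n = 3476.609088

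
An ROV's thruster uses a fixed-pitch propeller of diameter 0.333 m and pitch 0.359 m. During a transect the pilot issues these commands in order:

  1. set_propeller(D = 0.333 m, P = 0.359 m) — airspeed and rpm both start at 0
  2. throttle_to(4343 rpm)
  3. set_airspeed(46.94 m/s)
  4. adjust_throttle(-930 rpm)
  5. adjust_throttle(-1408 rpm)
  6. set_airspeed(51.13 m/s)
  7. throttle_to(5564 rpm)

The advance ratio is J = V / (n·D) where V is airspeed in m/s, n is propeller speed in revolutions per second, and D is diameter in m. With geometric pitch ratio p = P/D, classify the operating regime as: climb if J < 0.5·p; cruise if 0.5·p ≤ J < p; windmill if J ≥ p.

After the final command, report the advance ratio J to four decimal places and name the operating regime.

set_propeller: D = 0.333 m, P = 0.359 m (p = P/D = 1.078078); state ← (V=0, rpm=0)
throttle_to(4343): rpm ← 4343
set_airspeed(46.94): V ← 46.94 m/s
adjust_throttle(-930): rpm ← 4343 -930 = 3413
adjust_throttle(-1408): rpm ← 3413 -1408 = 2005
set_airspeed(51.13): V ← 51.13 m/s
throttle_to(5564): rpm ← 5564
final state: V = 51.13 m/s, rpm = 5564 → n = rpm/60 = 92.733333 rev/s
J = V / (n·D) = 51.13 / (92.733333 × 0.333) = 1.655754
regime bands: climb J<0.5390 | cruise [0.5390, 1.0781) | windmill J≥1.0781
J = 1.6558 → windmill

J = 1.6558, regime = windmill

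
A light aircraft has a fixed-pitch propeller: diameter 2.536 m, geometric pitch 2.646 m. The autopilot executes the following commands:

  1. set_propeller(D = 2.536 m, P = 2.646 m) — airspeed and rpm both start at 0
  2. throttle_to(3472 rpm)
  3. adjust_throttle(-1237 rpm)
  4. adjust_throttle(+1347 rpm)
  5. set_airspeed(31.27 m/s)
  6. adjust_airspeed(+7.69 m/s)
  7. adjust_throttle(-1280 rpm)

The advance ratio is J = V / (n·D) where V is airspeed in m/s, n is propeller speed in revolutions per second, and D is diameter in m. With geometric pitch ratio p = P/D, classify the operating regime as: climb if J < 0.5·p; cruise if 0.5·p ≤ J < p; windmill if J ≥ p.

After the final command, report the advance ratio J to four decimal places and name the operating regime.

J = 0.4004, regime = climb

set_propeller: D = 2.536 m, P = 2.646 m (p = P/D = 1.043375); state ← (V=0, rpm=0)
throttle_to(3472): rpm ← 3472
adjust_throttle(-1237): rpm ← 3472 -1237 = 2235
adjust_throttle(+1347): rpm ← 2235 +1347 = 3582
set_airspeed(31.27): V ← 31.27 m/s
adjust_airspeed(+7.69): V ← 31.27 +7.69 = 38.96 m/s
adjust_throttle(-1280): rpm ← 3582 -1280 = 2302
final state: V = 38.96 m/s, rpm = 2302 → n = rpm/60 = 38.366667 rev/s
J = V / (n·D) = 38.96 / (38.366667 × 2.536) = 0.400420
regime bands: climb J<0.5217 | cruise [0.5217, 1.0434) | windmill J≥1.0434
J = 0.4004 → climb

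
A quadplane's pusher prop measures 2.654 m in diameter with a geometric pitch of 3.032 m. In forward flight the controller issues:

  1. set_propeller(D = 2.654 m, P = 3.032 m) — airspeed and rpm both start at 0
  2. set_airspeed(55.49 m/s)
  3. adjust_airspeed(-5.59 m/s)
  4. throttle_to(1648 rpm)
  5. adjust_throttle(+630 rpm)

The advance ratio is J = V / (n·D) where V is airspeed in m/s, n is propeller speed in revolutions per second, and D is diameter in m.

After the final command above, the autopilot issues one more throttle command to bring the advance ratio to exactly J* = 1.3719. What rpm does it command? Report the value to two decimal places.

set_propeller: D = 2.654 m, P = 3.032 m (p = P/D = 1.142427); state ← (V=0, rpm=0)
set_airspeed(55.49): V ← 55.49 m/s
adjust_airspeed(-5.59): V ← 55.49 -5.59 = 49.9 m/s
throttle_to(1648): rpm ← 1648
adjust_throttle(+630): rpm ← 1648 +630 = 2278
final state: V = 49.9 m/s, rpm = 2278 → n = rpm/60 = 37.966667 rev/s
target J* = 1.3719; solve J* = V/(n·D) for n: n = V/(J*·D) = 49.9/(1.3719 × 2.654) = 13.704941 rev/s
rpm = 60·n = 822.296461

rpm = 822.30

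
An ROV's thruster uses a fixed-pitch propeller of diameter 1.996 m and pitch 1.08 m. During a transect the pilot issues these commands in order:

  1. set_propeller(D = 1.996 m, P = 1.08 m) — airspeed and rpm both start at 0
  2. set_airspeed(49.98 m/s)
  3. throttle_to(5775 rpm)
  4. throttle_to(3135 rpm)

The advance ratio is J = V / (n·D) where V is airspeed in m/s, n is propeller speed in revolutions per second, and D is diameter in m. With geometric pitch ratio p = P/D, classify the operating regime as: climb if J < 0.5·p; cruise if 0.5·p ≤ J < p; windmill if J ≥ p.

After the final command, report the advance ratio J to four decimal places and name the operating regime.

set_propeller: D = 1.996 m, P = 1.08 m (p = P/D = 0.541082); state ← (V=0, rpm=0)
set_airspeed(49.98): V ← 49.98 m/s
throttle_to(5775): rpm ← 5775
throttle_to(3135): rpm ← 3135
final state: V = 49.98 m/s, rpm = 3135 → n = rpm/60 = 52.250000 rev/s
J = V / (n·D) = 49.98 / (52.250000 × 1.996) = 0.479236
regime bands: climb J<0.2705 | cruise [0.2705, 0.5411) | windmill J≥0.5411
J = 0.4792 → cruise

J = 0.4792, regime = cruise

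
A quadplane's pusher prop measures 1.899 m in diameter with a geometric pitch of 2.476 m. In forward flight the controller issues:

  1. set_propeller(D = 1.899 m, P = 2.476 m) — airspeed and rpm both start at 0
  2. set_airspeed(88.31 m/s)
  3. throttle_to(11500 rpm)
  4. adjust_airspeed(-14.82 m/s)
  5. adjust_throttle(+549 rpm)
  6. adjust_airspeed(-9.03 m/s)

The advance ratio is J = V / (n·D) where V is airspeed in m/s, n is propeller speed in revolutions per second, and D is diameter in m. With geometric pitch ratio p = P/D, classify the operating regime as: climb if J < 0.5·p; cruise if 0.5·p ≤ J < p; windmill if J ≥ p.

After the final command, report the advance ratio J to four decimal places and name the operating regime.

set_propeller: D = 1.899 m, P = 2.476 m (p = P/D = 1.303844); state ← (V=0, rpm=0)
set_airspeed(88.31): V ← 88.31 m/s
throttle_to(11500): rpm ← 11500
adjust_airspeed(-14.82): V ← 88.31 -14.82 = 73.49 m/s
adjust_throttle(+549): rpm ← 11500 +549 = 12049
adjust_airspeed(-9.03): V ← 73.49 -9.03 = 64.46 m/s
final state: V = 64.46 m/s, rpm = 12049 → n = rpm/60 = 200.816667 rev/s
J = V / (n·D) = 64.46 / (200.816667 × 1.899) = 0.169031
regime bands: climb J<0.6519 | cruise [0.6519, 1.3038) | windmill J≥1.3038
J = 0.1690 → climb

J = 0.1690, regime = climb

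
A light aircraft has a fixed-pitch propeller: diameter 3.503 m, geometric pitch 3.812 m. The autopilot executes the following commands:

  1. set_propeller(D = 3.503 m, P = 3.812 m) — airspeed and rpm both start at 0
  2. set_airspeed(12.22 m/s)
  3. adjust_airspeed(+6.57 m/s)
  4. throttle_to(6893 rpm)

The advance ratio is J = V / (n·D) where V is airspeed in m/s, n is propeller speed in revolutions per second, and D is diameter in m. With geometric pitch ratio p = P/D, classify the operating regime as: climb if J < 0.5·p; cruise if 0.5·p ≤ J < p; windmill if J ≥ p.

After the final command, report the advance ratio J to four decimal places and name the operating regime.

set_propeller: D = 3.503 m, P = 3.812 m (p = P/D = 1.088210); state ← (V=0, rpm=0)
set_airspeed(12.22): V ← 12.22 m/s
adjust_airspeed(+6.57): V ← 12.22 +6.57 = 18.79 m/s
throttle_to(6893): rpm ← 6893
final state: V = 18.79 m/s, rpm = 6893 → n = rpm/60 = 114.883333 rev/s
J = V / (n·D) = 18.79 / (114.883333 × 3.503) = 0.046691
regime bands: climb J<0.5441 | cruise [0.5441, 1.0882) | windmill J≥1.0882
J = 0.0467 → climb

J = 0.0467, regime = climb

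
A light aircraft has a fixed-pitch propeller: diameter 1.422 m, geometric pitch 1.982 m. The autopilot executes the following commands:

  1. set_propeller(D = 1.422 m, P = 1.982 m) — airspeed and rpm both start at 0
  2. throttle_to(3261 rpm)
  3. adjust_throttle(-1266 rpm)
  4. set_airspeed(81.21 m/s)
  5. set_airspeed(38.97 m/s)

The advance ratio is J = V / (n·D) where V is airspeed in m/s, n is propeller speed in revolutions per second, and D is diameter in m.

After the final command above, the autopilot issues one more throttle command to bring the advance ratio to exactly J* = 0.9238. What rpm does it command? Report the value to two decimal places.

rpm = 1779.93

set_propeller: D = 1.422 m, P = 1.982 m (p = P/D = 1.393812); state ← (V=0, rpm=0)
throttle_to(3261): rpm ← 3261
adjust_throttle(-1266): rpm ← 3261 -1266 = 1995
set_airspeed(81.21): V ← 81.21 m/s
set_airspeed(38.97): V ← 38.97 m/s
final state: V = 38.97 m/s, rpm = 1995 → n = rpm/60 = 33.250000 rev/s
target J* = 0.9238; solve J* = V/(n·D) for n: n = V/(J*·D) = 38.97/(0.9238 × 1.422) = 29.665581 rev/s
rpm = 60·n = 1779.934832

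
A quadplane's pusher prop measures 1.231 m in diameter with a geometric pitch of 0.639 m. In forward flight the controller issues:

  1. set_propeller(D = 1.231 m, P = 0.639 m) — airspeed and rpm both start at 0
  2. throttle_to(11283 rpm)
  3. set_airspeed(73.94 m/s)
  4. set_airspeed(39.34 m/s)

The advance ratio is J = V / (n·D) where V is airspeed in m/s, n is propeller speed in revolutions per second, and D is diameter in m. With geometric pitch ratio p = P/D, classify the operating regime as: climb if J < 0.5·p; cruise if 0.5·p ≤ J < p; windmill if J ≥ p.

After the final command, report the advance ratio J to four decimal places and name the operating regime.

set_propeller: D = 1.231 m, P = 0.639 m (p = P/D = 0.519090); state ← (V=0, rpm=0)
throttle_to(11283): rpm ← 11283
set_airspeed(73.94): V ← 73.94 m/s
set_airspeed(39.34): V ← 39.34 m/s
final state: V = 39.34 m/s, rpm = 11283 → n = rpm/60 = 188.050000 rev/s
J = V / (n·D) = 39.34 / (188.050000 × 1.231) = 0.169943
regime bands: climb J<0.2595 | cruise [0.2595, 0.5191) | windmill J≥0.5191
J = 0.1699 → climb

J = 0.1699, regime = climb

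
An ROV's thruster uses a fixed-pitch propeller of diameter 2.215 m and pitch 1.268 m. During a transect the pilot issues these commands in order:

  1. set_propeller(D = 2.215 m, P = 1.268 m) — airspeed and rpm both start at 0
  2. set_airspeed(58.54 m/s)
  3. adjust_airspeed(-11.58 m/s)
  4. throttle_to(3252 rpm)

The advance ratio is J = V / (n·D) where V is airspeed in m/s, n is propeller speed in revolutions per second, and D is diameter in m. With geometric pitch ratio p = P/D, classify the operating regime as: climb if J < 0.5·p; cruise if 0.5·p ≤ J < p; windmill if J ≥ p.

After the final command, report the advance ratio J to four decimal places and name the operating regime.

J = 0.3912, regime = cruise

set_propeller: D = 2.215 m, P = 1.268 m (p = P/D = 0.572460); state ← (V=0, rpm=0)
set_airspeed(58.54): V ← 58.54 m/s
adjust_airspeed(-11.58): V ← 58.54 -11.58 = 46.96 m/s
throttle_to(3252): rpm ← 3252
final state: V = 46.96 m/s, rpm = 3252 → n = rpm/60 = 54.200000 rev/s
J = V / (n·D) = 46.96 / (54.200000 × 2.215) = 0.391161
regime bands: climb J<0.2862 | cruise [0.2862, 0.5725) | windmill J≥0.5725
J = 0.3912 → cruise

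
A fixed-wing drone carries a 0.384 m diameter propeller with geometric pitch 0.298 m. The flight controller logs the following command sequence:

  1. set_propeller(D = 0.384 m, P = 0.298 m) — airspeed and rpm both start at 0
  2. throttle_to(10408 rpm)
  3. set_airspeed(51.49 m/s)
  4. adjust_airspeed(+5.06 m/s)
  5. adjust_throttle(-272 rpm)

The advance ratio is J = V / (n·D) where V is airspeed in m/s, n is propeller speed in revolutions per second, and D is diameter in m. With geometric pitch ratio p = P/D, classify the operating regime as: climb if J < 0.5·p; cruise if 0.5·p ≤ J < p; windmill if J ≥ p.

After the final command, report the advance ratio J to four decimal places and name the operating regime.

set_propeller: D = 0.384 m, P = 0.298 m (p = P/D = 0.776042); state ← (V=0, rpm=0)
throttle_to(10408): rpm ← 10408
set_airspeed(51.49): V ← 51.49 m/s
adjust_airspeed(+5.06): V ← 51.49 +5.06 = 56.55 m/s
adjust_throttle(-272): rpm ← 10408 -272 = 10136
final state: V = 56.55 m/s, rpm = 10136 → n = rpm/60 = 168.933333 rev/s
J = V / (n·D) = 56.55 / (168.933333 × 0.384) = 0.871738
regime bands: climb J<0.3880 | cruise [0.3880, 0.7760) | windmill J≥0.7760
J = 0.8717 → windmill

J = 0.8717, regime = windmill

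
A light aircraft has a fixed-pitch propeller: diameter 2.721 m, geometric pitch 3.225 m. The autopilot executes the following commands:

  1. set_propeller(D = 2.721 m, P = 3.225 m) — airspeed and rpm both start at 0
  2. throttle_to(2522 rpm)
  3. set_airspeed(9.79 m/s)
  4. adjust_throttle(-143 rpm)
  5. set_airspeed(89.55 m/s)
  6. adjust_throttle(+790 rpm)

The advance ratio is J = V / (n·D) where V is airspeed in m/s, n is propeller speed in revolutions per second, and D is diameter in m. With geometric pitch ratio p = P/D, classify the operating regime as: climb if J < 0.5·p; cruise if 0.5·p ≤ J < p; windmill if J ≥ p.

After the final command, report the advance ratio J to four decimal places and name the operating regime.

J = 0.6231, regime = cruise

set_propeller: D = 2.721 m, P = 3.225 m (p = P/D = 1.185226); state ← (V=0, rpm=0)
throttle_to(2522): rpm ← 2522
set_airspeed(9.79): V ← 9.79 m/s
adjust_throttle(-143): rpm ← 2522 -143 = 2379
set_airspeed(89.55): V ← 89.55 m/s
adjust_throttle(+790): rpm ← 2379 +790 = 3169
final state: V = 89.55 m/s, rpm = 3169 → n = rpm/60 = 52.816667 rev/s
J = V / (n·D) = 89.55 / (52.816667 × 2.721) = 0.623112
regime bands: climb J<0.5926 | cruise [0.5926, 1.1852) | windmill J≥1.1852
J = 0.6231 → cruise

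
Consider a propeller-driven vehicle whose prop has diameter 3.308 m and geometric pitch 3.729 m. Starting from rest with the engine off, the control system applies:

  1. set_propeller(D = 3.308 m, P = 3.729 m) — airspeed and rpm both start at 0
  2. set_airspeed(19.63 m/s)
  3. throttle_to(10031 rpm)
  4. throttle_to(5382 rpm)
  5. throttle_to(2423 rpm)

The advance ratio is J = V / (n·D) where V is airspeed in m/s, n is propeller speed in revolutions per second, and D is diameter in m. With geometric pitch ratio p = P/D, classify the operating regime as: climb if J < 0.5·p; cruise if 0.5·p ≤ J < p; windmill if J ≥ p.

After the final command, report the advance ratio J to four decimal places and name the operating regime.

set_propeller: D = 3.308 m, P = 3.729 m (p = P/D = 1.127267); state ← (V=0, rpm=0)
set_airspeed(19.63): V ← 19.63 m/s
throttle_to(10031): rpm ← 10031
throttle_to(5382): rpm ← 5382
throttle_to(2423): rpm ← 2423
final state: V = 19.63 m/s, rpm = 2423 → n = rpm/60 = 40.383333 rev/s
J = V / (n·D) = 19.63 / (40.383333 × 3.308) = 0.146944
regime bands: climb J<0.5636 | cruise [0.5636, 1.1273) | windmill J≥1.1273
J = 0.1469 → climb

J = 0.1469, regime = climb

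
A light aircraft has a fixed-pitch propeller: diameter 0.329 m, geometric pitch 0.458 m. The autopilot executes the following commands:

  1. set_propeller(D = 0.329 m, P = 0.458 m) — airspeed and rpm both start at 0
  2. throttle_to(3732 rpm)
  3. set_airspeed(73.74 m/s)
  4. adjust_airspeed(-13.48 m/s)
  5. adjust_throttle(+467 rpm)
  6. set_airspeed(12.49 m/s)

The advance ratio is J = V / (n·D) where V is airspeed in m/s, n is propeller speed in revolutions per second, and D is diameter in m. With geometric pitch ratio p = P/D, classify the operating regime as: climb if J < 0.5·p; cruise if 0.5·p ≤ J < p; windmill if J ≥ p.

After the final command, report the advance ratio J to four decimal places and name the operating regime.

J = 0.5425, regime = climb

set_propeller: D = 0.329 m, P = 0.458 m (p = P/D = 1.392097); state ← (V=0, rpm=0)
throttle_to(3732): rpm ← 3732
set_airspeed(73.74): V ← 73.74 m/s
adjust_airspeed(-13.48): V ← 73.74 -13.48 = 60.26 m/s
adjust_throttle(+467): rpm ← 3732 +467 = 4199
set_airspeed(12.49): V ← 12.49 m/s
final state: V = 12.49 m/s, rpm = 4199 → n = rpm/60 = 69.983333 rev/s
J = V / (n·D) = 12.49 / (69.983333 × 0.329) = 0.542465
regime bands: climb J<0.6960 | cruise [0.6960, 1.3921) | windmill J≥1.3921
J = 0.5425 → climb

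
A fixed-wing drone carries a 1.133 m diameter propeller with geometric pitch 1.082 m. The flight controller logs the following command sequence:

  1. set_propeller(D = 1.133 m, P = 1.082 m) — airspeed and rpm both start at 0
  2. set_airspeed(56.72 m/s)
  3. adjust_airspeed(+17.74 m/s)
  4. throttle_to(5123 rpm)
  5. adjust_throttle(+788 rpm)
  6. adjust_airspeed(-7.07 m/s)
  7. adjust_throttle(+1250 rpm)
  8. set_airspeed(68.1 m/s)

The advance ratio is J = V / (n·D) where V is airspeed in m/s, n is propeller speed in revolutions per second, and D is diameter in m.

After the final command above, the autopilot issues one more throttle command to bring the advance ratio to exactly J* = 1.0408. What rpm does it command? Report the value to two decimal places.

rpm = 3464.98

set_propeller: D = 1.133 m, P = 1.082 m (p = P/D = 0.954987); state ← (V=0, rpm=0)
set_airspeed(56.72): V ← 56.72 m/s
adjust_airspeed(+17.74): V ← 56.72 +17.74 = 74.46 m/s
throttle_to(5123): rpm ← 5123
adjust_throttle(+788): rpm ← 5123 +788 = 5911
adjust_airspeed(-7.07): V ← 74.46 -7.07 = 67.39 m/s
adjust_throttle(+1250): rpm ← 5911 +1250 = 7161
set_airspeed(68.1): V ← 68.1 m/s
final state: V = 68.1 m/s, rpm = 7161 → n = rpm/60 = 119.350000 rev/s
target J* = 1.0408; solve J* = V/(n·D) for n: n = V/(J*·D) = 68.1/(1.0408 × 1.133) = 57.749725 rev/s
rpm = 60·n = 3464.983484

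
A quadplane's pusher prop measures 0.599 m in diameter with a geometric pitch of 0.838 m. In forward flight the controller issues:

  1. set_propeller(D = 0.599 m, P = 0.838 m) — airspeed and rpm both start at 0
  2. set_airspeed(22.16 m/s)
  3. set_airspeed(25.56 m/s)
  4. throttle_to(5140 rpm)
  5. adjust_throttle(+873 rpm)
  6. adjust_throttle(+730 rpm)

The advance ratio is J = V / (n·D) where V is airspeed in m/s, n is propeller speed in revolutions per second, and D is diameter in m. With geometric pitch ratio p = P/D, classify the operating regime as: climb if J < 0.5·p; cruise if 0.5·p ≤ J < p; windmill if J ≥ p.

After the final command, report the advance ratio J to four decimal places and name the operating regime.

set_propeller: D = 0.599 m, P = 0.838 m (p = P/D = 1.398998); state ← (V=0, rpm=0)
set_airspeed(22.16): V ← 22.16 m/s
set_airspeed(25.56): V ← 25.56 m/s
throttle_to(5140): rpm ← 5140
adjust_throttle(+873): rpm ← 5140 +873 = 6013
adjust_throttle(+730): rpm ← 6013 +730 = 6743
final state: V = 25.56 m/s, rpm = 6743 → n = rpm/60 = 112.383333 rev/s
J = V / (n·D) = 25.56 / (112.383333 × 0.599) = 0.379693
regime bands: climb J<0.6995 | cruise [0.6995, 1.3990) | windmill J≥1.3990
J = 0.3797 → climb

J = 0.3797, regime = climb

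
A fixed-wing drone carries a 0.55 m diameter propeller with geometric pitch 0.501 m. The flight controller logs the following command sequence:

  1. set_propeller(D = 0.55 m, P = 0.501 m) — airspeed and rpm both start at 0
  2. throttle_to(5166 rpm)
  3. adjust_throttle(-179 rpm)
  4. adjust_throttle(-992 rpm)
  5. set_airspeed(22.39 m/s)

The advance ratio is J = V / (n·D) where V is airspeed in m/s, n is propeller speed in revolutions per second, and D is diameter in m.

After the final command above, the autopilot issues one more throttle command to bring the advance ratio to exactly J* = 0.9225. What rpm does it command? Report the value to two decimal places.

rpm = 2647.75

set_propeller: D = 0.55 m, P = 0.501 m (p = P/D = 0.910909); state ← (V=0, rpm=0)
throttle_to(5166): rpm ← 5166
adjust_throttle(-179): rpm ← 5166 -179 = 4987
adjust_throttle(-992): rpm ← 4987 -992 = 3995
set_airspeed(22.39): V ← 22.39 m/s
final state: V = 22.39 m/s, rpm = 3995 → n = rpm/60 = 66.583333 rev/s
target J* = 0.9225; solve J* = V/(n·D) for n: n = V/(J*·D) = 22.39/(0.9225 × 0.55) = 44.129096 rev/s
rpm = 60·n = 2647.745750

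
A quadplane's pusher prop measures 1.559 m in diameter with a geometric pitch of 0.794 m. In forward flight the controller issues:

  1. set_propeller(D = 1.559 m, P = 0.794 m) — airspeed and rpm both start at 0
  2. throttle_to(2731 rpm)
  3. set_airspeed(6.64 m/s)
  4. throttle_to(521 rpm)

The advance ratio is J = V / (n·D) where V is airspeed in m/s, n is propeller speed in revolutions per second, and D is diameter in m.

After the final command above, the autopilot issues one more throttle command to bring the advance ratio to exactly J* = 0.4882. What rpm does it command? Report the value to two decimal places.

set_propeller: D = 1.559 m, P = 0.794 m (p = P/D = 0.509301); state ← (V=0, rpm=0)
throttle_to(2731): rpm ← 2731
set_airspeed(6.64): V ← 6.64 m/s
throttle_to(521): rpm ← 521
final state: V = 6.64 m/s, rpm = 521 → n = rpm/60 = 8.683333 rev/s
target J* = 0.4882; solve J* = V/(n·D) for n: n = V/(J*·D) = 6.64/(0.4882 × 1.559) = 8.724171 rev/s
rpm = 60·n = 523.450284

rpm = 523.45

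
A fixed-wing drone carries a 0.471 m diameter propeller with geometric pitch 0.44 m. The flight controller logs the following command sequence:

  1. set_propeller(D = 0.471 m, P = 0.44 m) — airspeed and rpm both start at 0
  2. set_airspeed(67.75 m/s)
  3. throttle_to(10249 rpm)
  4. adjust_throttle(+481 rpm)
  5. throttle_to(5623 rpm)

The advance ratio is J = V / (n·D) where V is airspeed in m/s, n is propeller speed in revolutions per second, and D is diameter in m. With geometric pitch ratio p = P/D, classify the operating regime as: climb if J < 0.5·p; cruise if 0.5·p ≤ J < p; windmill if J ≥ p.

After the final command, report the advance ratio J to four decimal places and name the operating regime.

J = 1.5349, regime = windmill

set_propeller: D = 0.471 m, P = 0.44 m (p = P/D = 0.934183); state ← (V=0, rpm=0)
set_airspeed(67.75): V ← 67.75 m/s
throttle_to(10249): rpm ← 10249
adjust_throttle(+481): rpm ← 10249 +481 = 10730
throttle_to(5623): rpm ← 5623
final state: V = 67.75 m/s, rpm = 5623 → n = rpm/60 = 93.716667 rev/s
J = V / (n·D) = 67.75 / (93.716667 × 0.471) = 1.534870
regime bands: climb J<0.4671 | cruise [0.4671, 0.9342) | windmill J≥0.9342
J = 1.5349 → windmill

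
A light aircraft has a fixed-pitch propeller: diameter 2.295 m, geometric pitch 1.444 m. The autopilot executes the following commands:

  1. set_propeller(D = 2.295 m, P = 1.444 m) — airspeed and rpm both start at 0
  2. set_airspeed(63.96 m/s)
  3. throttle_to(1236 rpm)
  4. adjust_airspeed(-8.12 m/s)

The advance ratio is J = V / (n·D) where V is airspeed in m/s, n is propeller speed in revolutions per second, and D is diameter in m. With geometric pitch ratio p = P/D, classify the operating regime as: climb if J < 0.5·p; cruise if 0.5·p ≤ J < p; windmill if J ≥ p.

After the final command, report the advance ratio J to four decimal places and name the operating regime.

J = 1.1811, regime = windmill

set_propeller: D = 2.295 m, P = 1.444 m (p = P/D = 0.629194); state ← (V=0, rpm=0)
set_airspeed(63.96): V ← 63.96 m/s
throttle_to(1236): rpm ← 1236
adjust_airspeed(-8.12): V ← 63.96 -8.12 = 55.84 m/s
final state: V = 55.84 m/s, rpm = 1236 → n = rpm/60 = 20.600000 rev/s
J = V / (n·D) = 55.84 / (20.600000 × 2.295) = 1.181124
regime bands: climb J<0.3146 | cruise [0.3146, 0.6292) | windmill J≥0.6292
J = 1.1811 → windmill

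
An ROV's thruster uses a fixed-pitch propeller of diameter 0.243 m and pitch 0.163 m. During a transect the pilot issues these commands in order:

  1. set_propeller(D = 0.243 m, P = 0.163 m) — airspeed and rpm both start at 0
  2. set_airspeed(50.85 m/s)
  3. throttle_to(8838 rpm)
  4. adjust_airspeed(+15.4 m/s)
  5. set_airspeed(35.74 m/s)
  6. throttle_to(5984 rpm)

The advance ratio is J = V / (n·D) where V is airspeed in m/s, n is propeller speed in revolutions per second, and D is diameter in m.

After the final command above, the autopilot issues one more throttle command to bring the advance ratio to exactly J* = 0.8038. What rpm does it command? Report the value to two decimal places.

rpm = 10978.72

set_propeller: D = 0.243 m, P = 0.163 m (p = P/D = 0.670782); state ← (V=0, rpm=0)
set_airspeed(50.85): V ← 50.85 m/s
throttle_to(8838): rpm ← 8838
adjust_airspeed(+15.4): V ← 50.85 +15.4 = 66.25 m/s
set_airspeed(35.74): V ← 35.74 m/s
throttle_to(5984): rpm ← 5984
final state: V = 35.74 m/s, rpm = 5984 → n = rpm/60 = 99.733333 rev/s
target J* = 0.8038; solve J* = V/(n·D) for n: n = V/(J*·D) = 35.74/(0.8038 × 0.243) = 182.978588 rev/s
rpm = 60·n = 10978.715300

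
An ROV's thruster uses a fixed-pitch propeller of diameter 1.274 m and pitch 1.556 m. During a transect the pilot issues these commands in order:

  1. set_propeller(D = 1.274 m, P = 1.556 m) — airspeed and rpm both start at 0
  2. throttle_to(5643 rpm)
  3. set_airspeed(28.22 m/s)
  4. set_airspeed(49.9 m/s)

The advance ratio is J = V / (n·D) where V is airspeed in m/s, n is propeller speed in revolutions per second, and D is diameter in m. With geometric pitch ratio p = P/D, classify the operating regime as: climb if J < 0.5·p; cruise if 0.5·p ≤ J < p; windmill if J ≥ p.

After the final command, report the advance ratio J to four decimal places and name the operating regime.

set_propeller: D = 1.274 m, P = 1.556 m (p = P/D = 1.221350); state ← (V=0, rpm=0)
throttle_to(5643): rpm ← 5643
set_airspeed(28.22): V ← 28.22 m/s
set_airspeed(49.9): V ← 49.9 m/s
final state: V = 49.9 m/s, rpm = 5643 → n = rpm/60 = 94.050000 rev/s
J = V / (n·D) = 49.9 / (94.050000 × 1.274) = 0.416459
regime bands: climb J<0.6107 | cruise [0.6107, 1.2214) | windmill J≥1.2214
J = 0.4165 → climb

J = 0.4165, regime = climb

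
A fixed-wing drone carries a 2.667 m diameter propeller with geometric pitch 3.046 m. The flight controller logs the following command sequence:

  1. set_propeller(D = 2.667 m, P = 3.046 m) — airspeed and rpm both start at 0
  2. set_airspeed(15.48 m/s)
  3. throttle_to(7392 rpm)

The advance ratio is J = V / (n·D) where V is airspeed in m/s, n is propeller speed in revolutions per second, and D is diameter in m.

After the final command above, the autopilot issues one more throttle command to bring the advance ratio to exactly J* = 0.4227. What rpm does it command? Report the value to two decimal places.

set_propeller: D = 2.667 m, P = 3.046 m (p = P/D = 1.142107); state ← (V=0, rpm=0)
set_airspeed(15.48): V ← 15.48 m/s
throttle_to(7392): rpm ← 7392
final state: V = 15.48 m/s, rpm = 7392 → n = rpm/60 = 123.200000 rev/s
target J* = 0.4227; solve J* = V/(n·D) for n: n = V/(J*·D) = 15.48/(0.4227 × 2.667) = 13.731428 rev/s
rpm = 60·n = 823.885659

rpm = 823.89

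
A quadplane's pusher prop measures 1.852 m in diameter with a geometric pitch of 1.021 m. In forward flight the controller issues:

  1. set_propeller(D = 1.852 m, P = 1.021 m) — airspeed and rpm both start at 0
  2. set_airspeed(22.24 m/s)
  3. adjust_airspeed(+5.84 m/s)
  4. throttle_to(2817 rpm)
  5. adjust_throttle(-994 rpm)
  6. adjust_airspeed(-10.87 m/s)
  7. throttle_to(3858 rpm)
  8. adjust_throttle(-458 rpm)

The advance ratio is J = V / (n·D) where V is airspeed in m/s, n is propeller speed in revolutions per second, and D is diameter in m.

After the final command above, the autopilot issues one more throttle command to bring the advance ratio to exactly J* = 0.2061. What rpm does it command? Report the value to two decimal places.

rpm = 2705.29

set_propeller: D = 1.852 m, P = 1.021 m (p = P/D = 0.551296); state ← (V=0, rpm=0)
set_airspeed(22.24): V ← 22.24 m/s
adjust_airspeed(+5.84): V ← 22.24 +5.84 = 28.08 m/s
throttle_to(2817): rpm ← 2817
adjust_throttle(-994): rpm ← 2817 -994 = 1823
adjust_airspeed(-10.87): V ← 28.08 -10.87 = 17.21 m/s
throttle_to(3858): rpm ← 3858
adjust_throttle(-458): rpm ← 3858 -458 = 3400
final state: V = 17.21 m/s, rpm = 3400 → n = rpm/60 = 56.666667 rev/s
target J* = 0.2061; solve J* = V/(n·D) for n: n = V/(J*·D) = 17.21/(0.2061 × 1.852) = 45.088096 rev/s
rpm = 60·n = 2705.285761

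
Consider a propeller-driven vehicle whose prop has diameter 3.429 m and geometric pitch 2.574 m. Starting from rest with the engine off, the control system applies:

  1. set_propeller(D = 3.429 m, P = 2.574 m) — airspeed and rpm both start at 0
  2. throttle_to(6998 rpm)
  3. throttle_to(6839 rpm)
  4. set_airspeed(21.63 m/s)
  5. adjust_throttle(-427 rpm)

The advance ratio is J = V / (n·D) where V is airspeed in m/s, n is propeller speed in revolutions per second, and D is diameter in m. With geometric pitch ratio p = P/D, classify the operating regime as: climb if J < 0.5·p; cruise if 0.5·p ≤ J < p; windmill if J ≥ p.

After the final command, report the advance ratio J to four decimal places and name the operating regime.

set_propeller: D = 3.429 m, P = 2.574 m (p = P/D = 0.750656); state ← (V=0, rpm=0)
throttle_to(6998): rpm ← 6998
throttle_to(6839): rpm ← 6839
set_airspeed(21.63): V ← 21.63 m/s
adjust_throttle(-427): rpm ← 6839 -427 = 6412
final state: V = 21.63 m/s, rpm = 6412 → n = rpm/60 = 106.866667 rev/s
J = V / (n·D) = 21.63 / (106.866667 × 3.429) = 0.059026
regime bands: climb J<0.3753 | cruise [0.3753, 0.7507) | windmill J≥0.7507
J = 0.0590 → climb

J = 0.0590, regime = climb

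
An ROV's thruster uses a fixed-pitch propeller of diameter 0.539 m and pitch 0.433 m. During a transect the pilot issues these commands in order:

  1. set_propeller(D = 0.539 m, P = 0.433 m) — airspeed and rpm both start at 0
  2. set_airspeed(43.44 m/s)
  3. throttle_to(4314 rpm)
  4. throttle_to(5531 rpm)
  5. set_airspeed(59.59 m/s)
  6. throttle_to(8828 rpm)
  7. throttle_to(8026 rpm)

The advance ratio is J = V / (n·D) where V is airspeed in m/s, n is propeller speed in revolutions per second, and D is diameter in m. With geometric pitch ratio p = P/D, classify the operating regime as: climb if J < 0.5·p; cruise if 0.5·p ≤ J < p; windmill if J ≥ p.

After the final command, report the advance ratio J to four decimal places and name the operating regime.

set_propeller: D = 0.539 m, P = 0.433 m (p = P/D = 0.803340); state ← (V=0, rpm=0)
set_airspeed(43.44): V ← 43.44 m/s
throttle_to(4314): rpm ← 4314
throttle_to(5531): rpm ← 5531
set_airspeed(59.59): V ← 59.59 m/s
throttle_to(8828): rpm ← 8828
throttle_to(8026): rpm ← 8026
final state: V = 59.59 m/s, rpm = 8026 → n = rpm/60 = 133.766667 rev/s
J = V / (n·D) = 59.59 / (133.766667 × 0.539) = 0.826488
regime bands: climb J<0.4017 | cruise [0.4017, 0.8033) | windmill J≥0.8033
J = 0.8265 → windmill

J = 0.8265, regime = windmill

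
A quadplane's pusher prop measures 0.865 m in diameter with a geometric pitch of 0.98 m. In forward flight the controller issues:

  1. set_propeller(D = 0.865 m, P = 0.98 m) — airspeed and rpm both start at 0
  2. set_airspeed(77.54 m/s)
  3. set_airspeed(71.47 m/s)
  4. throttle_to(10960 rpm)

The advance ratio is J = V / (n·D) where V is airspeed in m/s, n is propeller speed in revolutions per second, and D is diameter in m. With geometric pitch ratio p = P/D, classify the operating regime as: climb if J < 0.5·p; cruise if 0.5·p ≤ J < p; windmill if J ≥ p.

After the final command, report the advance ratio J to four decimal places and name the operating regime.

set_propeller: D = 0.865 m, P = 0.98 m (p = P/D = 1.132948); state ← (V=0, rpm=0)
set_airspeed(77.54): V ← 77.54 m/s
set_airspeed(71.47): V ← 71.47 m/s
throttle_to(10960): rpm ← 10960
final state: V = 71.47 m/s, rpm = 10960 → n = rpm/60 = 182.666667 rev/s
J = V / (n·D) = 71.47 / (182.666667 × 0.865) = 0.452323
regime bands: climb J<0.5665 | cruise [0.5665, 1.1329) | windmill J≥1.1329
J = 0.4523 → climb

J = 0.4523, regime = climb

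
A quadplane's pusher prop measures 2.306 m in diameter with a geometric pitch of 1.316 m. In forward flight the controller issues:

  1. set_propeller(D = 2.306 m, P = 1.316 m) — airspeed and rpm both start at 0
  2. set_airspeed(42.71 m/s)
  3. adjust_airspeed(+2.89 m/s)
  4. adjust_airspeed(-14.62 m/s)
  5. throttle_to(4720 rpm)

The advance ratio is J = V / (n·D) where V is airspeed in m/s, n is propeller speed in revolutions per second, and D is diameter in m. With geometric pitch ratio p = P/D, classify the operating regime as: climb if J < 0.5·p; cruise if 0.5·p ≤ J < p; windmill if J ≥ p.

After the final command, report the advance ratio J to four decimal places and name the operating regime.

set_propeller: D = 2.306 m, P = 1.316 m (p = P/D = 0.570685); state ← (V=0, rpm=0)
set_airspeed(42.71): V ← 42.71 m/s
adjust_airspeed(+2.89): V ← 42.71 +2.89 = 45.6 m/s
adjust_airspeed(-14.62): V ← 45.6 -14.62 = 30.98 m/s
throttle_to(4720): rpm ← 4720
final state: V = 30.98 m/s, rpm = 4720 → n = rpm/60 = 78.666667 rev/s
J = V / (n·D) = 30.98 / (78.666667 × 2.306) = 0.170778
regime bands: climb J<0.2853 | cruise [0.2853, 0.5707) | windmill J≥0.5707
J = 0.1708 → climb

J = 0.1708, regime = climb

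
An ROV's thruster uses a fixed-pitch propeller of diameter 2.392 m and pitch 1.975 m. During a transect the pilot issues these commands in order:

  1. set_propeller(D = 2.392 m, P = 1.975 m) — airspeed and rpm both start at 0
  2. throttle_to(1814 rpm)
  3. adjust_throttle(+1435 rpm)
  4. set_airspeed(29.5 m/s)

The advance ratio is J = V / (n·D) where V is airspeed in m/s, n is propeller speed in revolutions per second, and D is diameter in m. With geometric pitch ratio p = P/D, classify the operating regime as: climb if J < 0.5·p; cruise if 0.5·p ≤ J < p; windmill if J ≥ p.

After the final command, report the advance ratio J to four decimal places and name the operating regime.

set_propeller: D = 2.392 m, P = 1.975 m (p = P/D = 0.825669); state ← (V=0, rpm=0)
throttle_to(1814): rpm ← 1814
adjust_throttle(+1435): rpm ← 1814 +1435 = 3249
set_airspeed(29.5): V ← 29.5 m/s
final state: V = 29.5 m/s, rpm = 3249 → n = rpm/60 = 54.150000 rev/s
J = V / (n·D) = 29.5 / (54.150000 × 2.392) = 0.227752
regime bands: climb J<0.4128 | cruise [0.4128, 0.8257) | windmill J≥0.8257
J = 0.2278 → climb

J = 0.2278, regime = climb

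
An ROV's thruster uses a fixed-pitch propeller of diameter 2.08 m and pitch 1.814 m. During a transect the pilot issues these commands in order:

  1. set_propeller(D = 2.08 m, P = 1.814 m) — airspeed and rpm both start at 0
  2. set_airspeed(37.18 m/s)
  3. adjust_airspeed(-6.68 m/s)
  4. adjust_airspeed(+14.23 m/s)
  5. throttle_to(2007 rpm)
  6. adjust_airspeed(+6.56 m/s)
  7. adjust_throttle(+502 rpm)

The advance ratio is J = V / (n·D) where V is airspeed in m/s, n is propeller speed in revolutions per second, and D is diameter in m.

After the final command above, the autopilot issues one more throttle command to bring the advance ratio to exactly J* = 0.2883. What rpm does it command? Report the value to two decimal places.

set_propeller: D = 2.08 m, P = 1.814 m (p = P/D = 0.872115); state ← (V=0, rpm=0)
set_airspeed(37.18): V ← 37.18 m/s
adjust_airspeed(-6.68): V ← 37.18 -6.68 = 30.5 m/s
adjust_airspeed(+14.23): V ← 30.5 +14.23 = 44.73 m/s
throttle_to(2007): rpm ← 2007
adjust_airspeed(+6.56): V ← 44.73 +6.56 = 51.29 m/s
adjust_throttle(+502): rpm ← 2007 +502 = 2509
final state: V = 51.29 m/s, rpm = 2509 → n = rpm/60 = 41.816667 rev/s
target J* = 0.2883; solve J* = V/(n·D) for n: n = V/(J*·D) = 51.29/(0.2883 × 2.08) = 85.531231 rev/s
rpm = 60·n = 5131.873849

rpm = 5131.87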